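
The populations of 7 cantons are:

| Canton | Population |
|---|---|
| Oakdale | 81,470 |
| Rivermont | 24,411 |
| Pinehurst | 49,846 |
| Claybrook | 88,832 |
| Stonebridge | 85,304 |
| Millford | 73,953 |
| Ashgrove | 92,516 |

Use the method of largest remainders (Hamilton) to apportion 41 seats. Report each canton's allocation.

Oakdale 7, Rivermont 2, Pinehurst 4, Claybrook 7, Stonebridge 7, Millford 6, Ashgrove 8

Standard divisor: 496332 ÷ 41 ≈ 12105.659.
Standard quotas: Oakdale 6.7299, Rivermont 2.0165, Pinehurst 4.1176, Claybrook 7.3381, Stonebridge 7.0466, Millford 6.1090, Ashgrove 7.6424.
Lower quotas: Oakdale 6, Rivermont 2, Pinehurst 4, Claybrook 7, Stonebridge 7, Millford 6, Ashgrove 7 (sum 39, leaving 2 seats).
Remainders in descending order: Oakdale 0.7299, Ashgrove 0.6424, Claybrook 0.3381, Pinehurst 0.1176, Millford 0.1090, Stonebridge 0.0466, Rivermont 0.0165.
The surplus seats go to Oakdale, Ashgrove.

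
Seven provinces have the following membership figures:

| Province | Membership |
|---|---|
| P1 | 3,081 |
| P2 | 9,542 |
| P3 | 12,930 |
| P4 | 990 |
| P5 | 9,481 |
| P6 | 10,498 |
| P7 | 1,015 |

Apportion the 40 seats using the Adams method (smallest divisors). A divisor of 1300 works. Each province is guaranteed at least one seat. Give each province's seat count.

P1 3, P2 8, P3 10, P4 1, P5 8, P6 9, P7 1

With modified divisor 1300: modified quotas P1 2.370, P2 7.340, P3 9.946, P4 0.762, P5 7.293, P6 8.075, P7 0.781.
Rounding up: P1 3, P2 8, P3 10, P4 1, P5 8, P6 9, P7 1 (total 40).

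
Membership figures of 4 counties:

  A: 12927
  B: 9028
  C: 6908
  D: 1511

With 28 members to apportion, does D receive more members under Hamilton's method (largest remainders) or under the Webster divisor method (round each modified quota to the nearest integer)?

Hamilton: A 12, B 8, C 6, D 2.
Webster: A 12, B 8, C 7, D 1.
D gets 2 under Hamilton and 1 under Webster.

Hamilton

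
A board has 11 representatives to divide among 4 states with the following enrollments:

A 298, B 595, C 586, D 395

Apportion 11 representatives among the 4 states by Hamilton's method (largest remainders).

Standard divisor: 1874 ÷ 11 ≈ 170.364.
Standard quotas: A 1.749, B 3.493, C 3.440, D 2.319.
Lower quotas: A 1, B 3, C 3, D 2 (sum 9, leaving 2 seats).
Remainders in descending order: A 0.749, B 0.493, C 0.440, D 0.319.
The surplus seats go to A, B.

A: 2, B: 4, C: 3, D: 2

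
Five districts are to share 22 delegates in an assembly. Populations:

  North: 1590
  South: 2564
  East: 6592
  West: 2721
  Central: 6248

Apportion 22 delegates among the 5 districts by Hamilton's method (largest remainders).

North=2; South=3; East=7; West=3; Central=7

Total 19715; standard divisor 19715/22 ≈ 896.136.
Standard quotas: North 1.7743, South 2.8612, East 7.3560, West 3.0364, Central 6.9722.
Lower quotas: North 1, South 2, East 7, West 3, Central 6 (sum 19, leaving 3 seats).
Remainders in descending order: Central 0.9722, South 0.8612, North 0.7743, East 0.3560, West 0.0364.
The surplus seats go to Central, South, North.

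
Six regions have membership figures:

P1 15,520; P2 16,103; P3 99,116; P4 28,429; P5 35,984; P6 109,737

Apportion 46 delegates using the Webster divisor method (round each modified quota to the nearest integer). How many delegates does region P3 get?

Standard divisor 304889/46 ≈ 6628.022; standard quotas: P1 2.342, P2 2.430, P3 14.954, P4 4.289, P5 5.429, P6 16.557.
Rounding to the nearest integer gives 2, 2, 15, 4, 5, 17 = 45 seats, so the divisor must be adjusted.
With modified divisor 6500: modified quotas P1 2.388, P2 2.477, P3 15.249, P4 4.374, P5 5.536, P6 16.883.
Rounding to the nearest integer: P1 2, P2 2, P3 15, P4 4, P5 6, P6 17 (total 46).
P3 receives 15.

15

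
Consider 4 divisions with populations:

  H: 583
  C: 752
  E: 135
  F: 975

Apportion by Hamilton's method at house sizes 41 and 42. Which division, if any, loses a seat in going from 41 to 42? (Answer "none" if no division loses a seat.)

none

At 41 seats: H 10, C 13, E 2, F 16.
At 42 seats: H 10, C 13, E 2, F 17.
No division's allocation decreased.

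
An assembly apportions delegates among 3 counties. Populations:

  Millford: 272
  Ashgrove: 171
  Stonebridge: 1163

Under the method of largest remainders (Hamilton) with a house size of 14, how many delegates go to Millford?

2

Standard divisor: 1606 ÷ 14 ≈ 114.714.
Standard quotas: Millford 2.371, Ashgrove 1.491, Stonebridge 10.138.
Lower quotas: Millford 2, Ashgrove 1, Stonebridge 10 (sum 13, leaving 1 seat).
Remainders in descending order: Ashgrove 0.491, Millford 0.371, Stonebridge 0.138.
Largest remainder: Ashgrove receives the extra seat.
Millford receives 2.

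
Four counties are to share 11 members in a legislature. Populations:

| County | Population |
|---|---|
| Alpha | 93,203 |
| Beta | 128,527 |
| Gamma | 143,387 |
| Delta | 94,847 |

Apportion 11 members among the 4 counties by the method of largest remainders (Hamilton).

Alpha=2; Beta=3; Gamma=4; Delta=2

Total 459964; standard divisor 459964/11 ≈ 41814.909.
Standard quotas: Alpha 2.2289, Beta 3.0737, Gamma 3.4291, Delta 2.2683.
Lower quotas: Alpha 2, Beta 3, Gamma 3, Delta 2 (sum 10, leaving 1 seat).
Remainders in descending order: Gamma 0.4291, Delta 0.2683, Alpha 0.2289, Beta 0.0737.
The surplus seat goes to Gamma.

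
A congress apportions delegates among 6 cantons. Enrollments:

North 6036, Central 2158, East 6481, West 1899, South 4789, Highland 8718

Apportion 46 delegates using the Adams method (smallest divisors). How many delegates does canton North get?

9

Standard divisor 30081/46 ≈ 653.935; standard quotas: North 9.230, Central 3.300, East 9.911, West 2.904, South 7.323, Highland 13.332.
Rounding up gives 10, 4, 10, 3, 8, 14 = 49 seats, so the divisor must be adjusted.
With modified divisor 700: modified quotas North 8.623, Central 3.083, East 9.259, West 2.713, South 6.841, Highland 12.454.
Rounding up: North 9, Central 4, East 10, West 3, South 7, Highland 13 (total 46).
North receives 9.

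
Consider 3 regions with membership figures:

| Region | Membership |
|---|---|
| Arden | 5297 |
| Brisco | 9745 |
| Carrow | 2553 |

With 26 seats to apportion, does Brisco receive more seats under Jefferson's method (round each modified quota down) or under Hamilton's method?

Jefferson: Arden 8, Brisco 15, Carrow 3.
Hamilton: Arden 8, Brisco 14, Carrow 4.
Brisco gets 15 under Jefferson and 14 under Hamilton.

Jefferson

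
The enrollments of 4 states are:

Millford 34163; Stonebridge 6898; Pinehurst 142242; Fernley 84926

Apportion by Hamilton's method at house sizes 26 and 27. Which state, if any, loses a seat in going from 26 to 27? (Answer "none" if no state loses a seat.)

At 26 seats: Millford 3, Stonebridge 1, Pinehurst 14, Fernley 8.
At 27 seats: Millford 3, Stonebridge 1, Pinehurst 14, Fernley 9.
No state's allocation decreased.

none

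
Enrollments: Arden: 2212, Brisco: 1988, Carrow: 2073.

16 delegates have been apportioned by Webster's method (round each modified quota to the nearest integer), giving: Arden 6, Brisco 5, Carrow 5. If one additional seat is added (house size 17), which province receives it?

Priority for the next seat is population ÷ (current seats + 0.5).
Priorities: Arden 340.308, Brisco 361.455, Carrow 376.909.
Highest priority: Carrow.

Carrow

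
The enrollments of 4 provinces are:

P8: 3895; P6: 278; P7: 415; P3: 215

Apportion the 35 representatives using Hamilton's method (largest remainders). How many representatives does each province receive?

Total 4803; standard divisor 4803/35 ≈ 137.229.
Standard quotas: P8 28.383, P6 2.026, P7 3.024, P3 1.567.
Lower quotas: P8 28, P6 2, P7 3, P3 1 (sum 34, leaving 1 seat).
Remainders in descending order: P3 0.567, P8 0.383, P6 0.026, P7 0.024.
Largest remainder: P3 receives the extra seat.

P8 28; P6 2; P7 3; P3 2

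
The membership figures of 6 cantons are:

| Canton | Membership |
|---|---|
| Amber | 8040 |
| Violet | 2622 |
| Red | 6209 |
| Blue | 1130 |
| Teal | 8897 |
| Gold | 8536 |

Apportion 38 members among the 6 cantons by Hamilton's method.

Standard divisor: 35434 ÷ 38 ≈ 932.474.
Standard quotas: Amber 8.6222, Violet 2.8119, Red 6.6586, Blue 1.2118, Teal 9.5413, Gold 9.1541.
Lower quotas: Amber 8, Violet 2, Red 6, Blue 1, Teal 9, Gold 9 (sum 35, leaving 3 seats).
Remainders in descending order: Violet 0.8119, Red 0.6586, Amber 0.6222, Teal 0.5413, Blue 0.2118, Gold 0.1541.
The surplus seats go to Violet, Red, Amber.

Amber 9; Violet 3; Red 7; Blue 1; Teal 9; Gold 9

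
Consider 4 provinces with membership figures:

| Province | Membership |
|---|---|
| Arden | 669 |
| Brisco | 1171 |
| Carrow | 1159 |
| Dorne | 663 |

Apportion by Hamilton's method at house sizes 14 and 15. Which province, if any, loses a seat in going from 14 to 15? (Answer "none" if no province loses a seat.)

Dorne

At 14 seats: Arden 3, Brisco 4, Carrow 4, Dorne 3.
At 15 seats: Arden 3, Brisco 5, Carrow 5, Dorne 2.
Dorne drops from 3 to 2.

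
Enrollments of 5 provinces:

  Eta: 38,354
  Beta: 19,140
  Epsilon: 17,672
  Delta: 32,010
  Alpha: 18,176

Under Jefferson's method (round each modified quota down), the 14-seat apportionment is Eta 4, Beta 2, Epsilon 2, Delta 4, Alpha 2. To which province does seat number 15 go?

Eta

Priority for the next seat is population ÷ (current seats + 1).
Priorities: Eta 7670.800, Beta 6380.000, Epsilon 5890.667, Delta 6402.000, Alpha 6058.667.
Highest priority: Eta.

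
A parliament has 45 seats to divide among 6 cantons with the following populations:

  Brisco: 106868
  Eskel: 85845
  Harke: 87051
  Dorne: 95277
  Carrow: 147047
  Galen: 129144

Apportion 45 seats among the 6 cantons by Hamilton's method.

Total 651232; standard divisor 651232/45 ≈ 14471.822.
Standard quotas: Brisco 7.3846, Eskel 5.9319, Harke 6.0152, Dorne 6.5836, Carrow 10.1609, Galen 8.9238.
Lower quotas: Brisco 7, Eskel 5, Harke 6, Dorne 6, Carrow 10, Galen 8 (sum 42, leaving 3 seats).
Remainders in descending order: Eskel 0.9319, Galen 0.9238, Dorne 0.5836, Brisco 0.3846, Carrow 0.1609, Harke 0.0152.
The surplus seats go to Eskel, Galen, Dorne.

Brisco 7, Eskel 6, Harke 6, Dorne 7, Carrow 10, Galen 9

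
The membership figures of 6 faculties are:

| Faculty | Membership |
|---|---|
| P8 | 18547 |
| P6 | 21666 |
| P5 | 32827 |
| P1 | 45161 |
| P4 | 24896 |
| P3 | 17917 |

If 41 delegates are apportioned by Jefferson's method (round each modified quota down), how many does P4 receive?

Standard divisor 161014/41 ≈ 3927.171; standard quotas: P8 4.723, P6 5.517, P5 8.359, P1 11.500, P4 6.339, P3 4.562.
Rounding down gives 4, 5, 8, 11, 6, 4 = 38 seats, so the divisor must be adjusted.
With modified divisor 3630: modified quotas P8 5.109, P6 5.969, P5 9.043, P1 12.441, P4 6.858, P3 4.936.
Rounding down: P8 5, P6 5, P5 9, P1 12, P4 6, P3 4 (total 41).
P4 receives 6.

6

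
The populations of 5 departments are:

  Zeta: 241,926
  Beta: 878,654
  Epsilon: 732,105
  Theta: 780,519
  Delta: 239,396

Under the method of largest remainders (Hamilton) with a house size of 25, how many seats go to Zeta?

2

Total 2872600; standard divisor 2872600/25 = 114904.
Standard quotas: Zeta 2.1055, Beta 7.6469, Epsilon 6.3714, Theta 6.7928, Delta 2.0834.
Lower quotas: Zeta 2, Beta 7, Epsilon 6, Theta 6, Delta 2 (sum 23, leaving 2 seats).
Remainders in descending order: Theta 0.7928, Beta 0.6469, Epsilon 0.3714, Zeta 0.1055, Delta 0.0834.
Largest remainders: Theta, Beta receive the extra seats.
Zeta receives 2.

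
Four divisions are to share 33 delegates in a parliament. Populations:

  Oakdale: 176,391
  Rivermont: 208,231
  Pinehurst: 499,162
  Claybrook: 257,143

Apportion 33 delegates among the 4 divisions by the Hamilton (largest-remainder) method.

The standard divisor is 1140927/33 ≈ 34573.545.
Standard quotas: Oakdale 5.1019, Rivermont 6.0228, Pinehurst 14.4377, Claybrook 7.4376.
Lower quotas: Oakdale 5, Rivermont 6, Pinehurst 14, Claybrook 7 (sum 32, leaving 1 seat).
Remainders in descending order: Pinehurst 0.4377, Claybrook 0.4376, Oakdale 0.1019, Rivermont 0.0228.
Largest remainder: Pinehurst receives the extra seat.

Oakdale=5; Rivermont=6; Pinehurst=15; Claybrook=7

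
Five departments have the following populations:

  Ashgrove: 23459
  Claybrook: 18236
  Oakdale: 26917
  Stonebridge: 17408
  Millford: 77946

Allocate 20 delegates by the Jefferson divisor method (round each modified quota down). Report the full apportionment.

Ashgrove 3, Claybrook 2, Oakdale 3, Stonebridge 2, Millford 10

Standard divisor 163966/20 ≈ 8198.3; standard quotas: Ashgrove 2.861, Claybrook 2.224, Oakdale 3.283, Stonebridge 2.123, Millford 9.508.
Rounding down gives 2, 2, 3, 2, 9 = 18 seats, so the divisor must be adjusted.
With modified divisor 7400: modified quotas Ashgrove 3.170, Claybrook 2.464, Oakdale 3.637, Stonebridge 2.352, Millford 10.533.
Rounding down: Ashgrove 3, Claybrook 2, Oakdale 3, Stonebridge 2, Millford 10 (total 20).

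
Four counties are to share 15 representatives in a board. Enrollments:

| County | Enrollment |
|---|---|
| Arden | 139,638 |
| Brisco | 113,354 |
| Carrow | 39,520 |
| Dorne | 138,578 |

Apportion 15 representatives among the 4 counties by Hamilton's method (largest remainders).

Standard divisor: 431090 ÷ 15 ≈ 28739.333.
Standard quotas: Arden 4.8588, Brisco 3.9442, Carrow 1.3751, Dorne 4.8219.
Lower quotas: Arden 4, Brisco 3, Carrow 1, Dorne 4 (sum 12, leaving 3 seats).
Remainders in descending order: Brisco 0.9442, Arden 0.8588, Dorne 0.8219, Carrow 0.3751.
Largest remainders: Brisco, Arden, Dorne receive the extra seats.

Arden: 5, Brisco: 4, Carrow: 1, Dorne: 5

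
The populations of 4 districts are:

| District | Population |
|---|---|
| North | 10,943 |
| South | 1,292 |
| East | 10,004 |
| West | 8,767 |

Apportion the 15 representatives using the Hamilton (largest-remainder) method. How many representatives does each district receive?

The standard divisor is 31006/15 ≈ 2067.067.
Standard quotas: North 5.2940, South 0.6250, East 4.8397, West 4.2413.
Lower quotas: North 5, South 0, East 4, West 4 (sum 13, leaving 2 seats).
Remainders in descending order: East 0.8397, South 0.6250, North 0.2940, West 0.2413.
Largest remainders: East, South receive the extra seats.

North 5, South 1, East 5, West 4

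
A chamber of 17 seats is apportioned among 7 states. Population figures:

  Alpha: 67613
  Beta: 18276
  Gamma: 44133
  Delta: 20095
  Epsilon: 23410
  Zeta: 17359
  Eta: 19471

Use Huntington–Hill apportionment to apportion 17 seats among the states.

With divisor 12832: modified quotas Alpha 5.269, Beta 1.424, Gamma 3.439, Delta 1.566, Epsilon 1.824, Zeta 1.353, Eta 1.517.
Geometric-mean thresholds: Alpha √(5·6)=5.477, Beta √(1·2)=1.414, Gamma √(3·4)=3.464, Delta √(1·2)=1.414, Epsilon √(1·2)=1.414, Zeta √(1·2)=1.414, Eta √(1·2)=1.414.
Each quota rounded against its threshold gives Alpha 5, Beta 2, Gamma 3, Delta 2, Epsilon 2, Zeta 1, Eta 2 (total 17).

Alpha 5, Beta 2, Gamma 3, Delta 2, Epsilon 2, Zeta 1, Eta 2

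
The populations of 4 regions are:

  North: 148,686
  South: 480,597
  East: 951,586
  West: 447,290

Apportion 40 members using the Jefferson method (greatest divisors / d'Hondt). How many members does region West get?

9

Standard divisor 2028159/40 ≈ 50703.975; standard quotas: North 2.932, South 9.478, East 18.767, West 8.822.
Rounding down gives 2, 9, 18, 8 = 37 seats, so the divisor must be adjusted.
With modified divisor 48800: modified quotas North 3.047, South 9.848, East 19.500, West 9.166.
Rounding down: North 3, South 9, East 19, West 9 (total 40).
West receives 9.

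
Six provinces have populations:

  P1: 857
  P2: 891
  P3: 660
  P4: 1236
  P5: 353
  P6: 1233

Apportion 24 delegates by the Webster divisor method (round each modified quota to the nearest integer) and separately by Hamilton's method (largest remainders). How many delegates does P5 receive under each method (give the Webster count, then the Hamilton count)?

2 and 1

Webster: P1 4, P2 4, P3 3, P4 6, P5 2, P6 5.
Hamilton: P1 4, P2 4, P3 3, P4 6, P5 1, P6 6.
P5 gets 2 under Webster and 1 under Hamilton.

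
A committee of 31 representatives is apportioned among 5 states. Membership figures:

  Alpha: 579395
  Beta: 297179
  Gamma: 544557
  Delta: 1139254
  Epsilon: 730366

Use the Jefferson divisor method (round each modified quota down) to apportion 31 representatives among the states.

Alpha 5, Beta 3, Gamma 5, Delta 11, Epsilon 7

Standard divisor 3290751/31 ≈ 106153.258; standard quotas: Alpha 5.458, Beta 2.800, Gamma 5.130, Delta 10.732, Epsilon 6.880.
Rounding down gives 5, 2, 5, 10, 6 = 28 seats, so the divisor must be adjusted.
With modified divisor 97800: modified quotas Alpha 5.924, Beta 3.039, Gamma 5.568, Delta 11.649, Epsilon 7.468.
Rounding down: Alpha 5, Beta 3, Gamma 5, Delta 11, Epsilon 7 (total 31).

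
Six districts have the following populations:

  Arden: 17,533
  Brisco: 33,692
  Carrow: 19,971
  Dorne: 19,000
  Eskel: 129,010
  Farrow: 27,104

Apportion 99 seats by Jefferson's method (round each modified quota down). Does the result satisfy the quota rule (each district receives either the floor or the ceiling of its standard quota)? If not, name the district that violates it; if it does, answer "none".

Eskel

Standard quotas: Arden 7.047, Brisco 13.542, Carrow 8.027, Dorne 7.637, Eskel 51.853, Farrow 10.894.
Jefferson allocation: Arden 7, Brisco 13, Carrow 8, Dorne 7, Eskel 53, Farrow 11.
Eskel has quota 51.853 (lower 51, upper 52) but receives 53 — outside the quota interval.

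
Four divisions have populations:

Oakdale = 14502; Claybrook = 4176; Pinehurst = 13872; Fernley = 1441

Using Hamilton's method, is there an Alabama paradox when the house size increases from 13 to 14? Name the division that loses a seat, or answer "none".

At 13 seats: Oakdale 5, Claybrook 2, Pinehurst 5, Fernley 1.
At 14 seats: Oakdale 6, Claybrook 2, Pinehurst 6, Fernley 0.
Fernley drops from 1 to 0.

Fernley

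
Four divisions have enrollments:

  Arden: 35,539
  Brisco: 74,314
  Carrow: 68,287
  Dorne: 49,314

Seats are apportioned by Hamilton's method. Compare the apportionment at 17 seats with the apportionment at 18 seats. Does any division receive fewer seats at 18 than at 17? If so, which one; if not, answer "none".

At 17 seats: Arden 3, Brisco 5, Carrow 5, Dorne 4.
At 18 seats: Arden 3, Brisco 6, Carrow 5, Dorne 4.
No division's allocation decreased.

none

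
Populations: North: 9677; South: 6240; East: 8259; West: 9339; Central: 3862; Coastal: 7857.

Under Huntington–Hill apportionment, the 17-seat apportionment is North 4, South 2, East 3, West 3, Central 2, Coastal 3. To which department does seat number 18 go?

West

Priority for the next seat is population ÷ (√(s·(s+1))).
Priorities: North 2163.843, South 2547.469, East 2384.168, West 2695.937, Central 1576.655, Coastal 2268.121.
Highest priority: West.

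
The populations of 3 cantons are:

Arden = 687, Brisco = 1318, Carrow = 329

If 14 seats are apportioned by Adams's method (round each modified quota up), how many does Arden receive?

Standard divisor 2334/14 ≈ 166.714; standard quotas: Arden 4.121, Brisco 7.906, Carrow 1.973.
Rounding up gives 5, 8, 2 = 15 seats, so the divisor must be adjusted.
With modified divisor 180: modified quotas Arden 3.817, Brisco 7.322, Carrow 1.828.
Rounding up: Arden 4, Brisco 8, Carrow 2 (total 14).
Arden receives 4.

4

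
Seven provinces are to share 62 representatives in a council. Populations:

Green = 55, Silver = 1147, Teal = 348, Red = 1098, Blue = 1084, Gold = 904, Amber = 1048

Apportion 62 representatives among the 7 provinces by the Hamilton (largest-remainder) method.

The standard divisor is 5684/62 ≈ 91.677.
Standard quotas: Green 0.600, Silver 12.511, Teal 3.796, Red 11.977, Blue 11.824, Gold 9.861, Amber 11.431.
Lower quotas: Green 0, Silver 12, Teal 3, Red 11, Blue 11, Gold 9, Amber 11 (sum 57, leaving 5 seats).
Remainders in descending order: Red 0.977, Gold 0.861, Blue 0.824, Teal 0.796, Green 0.600, Silver 0.511, Amber 0.431.
The surplus seats go to Red, Gold, Blue, Teal, Green.

Green 1, Silver 12, Teal 4, Red 12, Blue 12, Gold 10, Amber 11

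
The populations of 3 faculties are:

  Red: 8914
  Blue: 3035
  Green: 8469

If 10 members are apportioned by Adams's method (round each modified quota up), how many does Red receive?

4

Standard divisor 20418/10 ≈ 2041.8; standard quotas: Red 4.366, Blue 1.486, Green 4.148.
Rounding up gives 5, 2, 5 = 12 seats, so the divisor must be adjusted.
With modified divisor 2500: modified quotas Red 3.566, Blue 1.214, Green 3.388.
Rounding up: Red 4, Blue 2, Green 4 (total 10).
Red receives 4.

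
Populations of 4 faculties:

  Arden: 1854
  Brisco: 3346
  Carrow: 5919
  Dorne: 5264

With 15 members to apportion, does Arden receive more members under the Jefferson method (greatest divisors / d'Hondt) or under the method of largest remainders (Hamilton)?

Hamilton

Jefferson: Arden 1, Brisco 3, Carrow 6, Dorne 5.
Hamilton: Arden 2, Brisco 3, Carrow 5, Dorne 5.
Arden gets 1 under Jefferson and 2 under Hamilton.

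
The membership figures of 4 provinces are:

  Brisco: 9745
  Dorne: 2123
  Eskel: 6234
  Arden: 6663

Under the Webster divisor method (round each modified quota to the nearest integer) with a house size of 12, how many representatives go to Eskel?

Standard divisor 24765/12 ≈ 2063.75; standard quotas: Brisco 4.722, Dorne 1.029, Eskel 3.021, Arden 3.229.
Rounding to the nearest integer gives Brisco 5, Dorne 1, Eskel 3, Arden 3 — total 12, matching the house size, so no adjustment is needed.
Eskel receives 3.

3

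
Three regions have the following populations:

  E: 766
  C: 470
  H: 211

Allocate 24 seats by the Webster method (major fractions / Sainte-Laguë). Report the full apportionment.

Standard divisor 1447/24 ≈ 60.292; standard quotas: E 12.705, C 7.795, H 3.500.
Rounding to the nearest integer gives E 13, C 8, H 3 — total 24, matching the house size, so no adjustment is needed.

E: 13, C: 8, H: 3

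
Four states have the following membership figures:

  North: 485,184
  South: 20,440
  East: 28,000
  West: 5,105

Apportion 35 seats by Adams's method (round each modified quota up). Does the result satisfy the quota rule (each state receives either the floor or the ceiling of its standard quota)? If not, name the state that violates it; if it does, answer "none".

Standard quotas: North 31.521, South 1.328, East 1.819, West 0.332.
Adams allocation: North 30, South 2, East 2, West 1.
North has quota 31.521 (lower 31, upper 32) but receives 30 — outside the quota interval.

North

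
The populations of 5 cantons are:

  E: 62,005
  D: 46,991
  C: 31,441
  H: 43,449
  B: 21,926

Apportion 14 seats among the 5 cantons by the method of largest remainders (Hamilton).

E 4; D 3; C 2; H 3; B 2

The standard divisor is 205812/14 ≈ 14700.857.
Standard quotas: E 4.2178, D 3.1965, C 2.1387, H 2.9555, B 1.4915.
Lower quotas: E 4, D 3, C 2, H 2, B 1 (sum 12, leaving 2 seats).
Remainders in descending order: H 0.9555, B 0.4915, E 0.2178, D 0.1965, C 0.1387.
The surplus seats go to H, B.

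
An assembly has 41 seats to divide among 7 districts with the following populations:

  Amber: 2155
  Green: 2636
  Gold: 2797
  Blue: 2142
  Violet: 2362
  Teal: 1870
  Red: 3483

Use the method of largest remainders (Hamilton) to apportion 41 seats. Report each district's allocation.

The standard divisor is 17445/41 ≈ 425.488.
Standard quotas: Amber 5.065, Green 6.195, Gold 6.574, Blue 5.034, Violet 5.551, Teal 4.395, Red 8.186.
Lower quotas: Amber 5, Green 6, Gold 6, Blue 5, Violet 5, Teal 4, Red 8 (sum 39, leaving 2 seats).
Remainders in descending order: Gold 0.574, Violet 0.551, Teal 0.395, Green 0.195, Red 0.186, Amber 0.065, Blue 0.034.
The surplus seats go to Gold, Violet.

Amber 5, Green 6, Gold 7, Blue 5, Violet 6, Teal 4, Red 8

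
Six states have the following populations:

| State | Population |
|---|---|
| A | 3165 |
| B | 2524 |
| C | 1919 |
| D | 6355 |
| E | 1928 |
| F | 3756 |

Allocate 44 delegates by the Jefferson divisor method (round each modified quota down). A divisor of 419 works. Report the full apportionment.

With modified divisor 419: modified quotas A 7.554, B 6.024, C 4.580, D 15.167, E 4.601, F 8.964.
Rounding down: A 7, B 6, C 4, D 15, E 4, F 8 (total 44).

A: 7, B: 6, C: 4, D: 15, E: 4, F: 8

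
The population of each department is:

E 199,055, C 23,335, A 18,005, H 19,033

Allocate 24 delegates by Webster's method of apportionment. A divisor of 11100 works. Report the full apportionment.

E=18; C=2; A=2; H=2

With modified divisor 11100: modified quotas E 17.933, C 2.102, A 1.622, H 1.715.
Rounding to the nearest integer: E 18, C 2, A 2, H 2 (total 24).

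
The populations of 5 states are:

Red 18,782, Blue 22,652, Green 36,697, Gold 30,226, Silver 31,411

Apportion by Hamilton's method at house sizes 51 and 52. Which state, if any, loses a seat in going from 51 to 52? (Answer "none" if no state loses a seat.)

none

At 51 seats: Red 7, Blue 8, Green 13, Gold 11, Silver 12.
At 52 seats: Red 7, Blue 8, Green 14, Gold 11, Silver 12.
No state's allocation decreased.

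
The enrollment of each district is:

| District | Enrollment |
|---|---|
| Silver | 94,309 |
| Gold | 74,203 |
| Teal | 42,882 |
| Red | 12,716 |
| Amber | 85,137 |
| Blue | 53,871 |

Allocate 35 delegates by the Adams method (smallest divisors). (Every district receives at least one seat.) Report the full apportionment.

Standard divisor 363118/35 ≈ 10374.8; standard quotas: Silver 9.090, Gold 7.152, Teal 4.133, Red 1.226, Amber 8.206, Blue 5.192.
Rounding up gives 10, 8, 5, 2, 9, 6 = 40 seats, so the divisor must be adjusted.
With modified divisor 11300: modified quotas Silver 8.346, Gold 6.567, Teal 3.795, Red 1.125, Amber 7.534, Blue 4.767.
Rounding up: Silver 9, Gold 7, Teal 4, Red 2, Amber 8, Blue 5 (total 35).

Silver 9; Gold 7; Teal 4; Red 2; Amber 8; Blue 5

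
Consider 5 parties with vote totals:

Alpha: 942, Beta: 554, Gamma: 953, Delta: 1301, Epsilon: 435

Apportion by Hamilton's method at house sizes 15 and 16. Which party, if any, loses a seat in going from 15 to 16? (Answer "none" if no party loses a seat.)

none

At 15 seats: Alpha 3, Beta 2, Gamma 3, Delta 5, Epsilon 2.
At 16 seats: Alpha 3, Beta 2, Gamma 4, Delta 5, Epsilon 2.
No party's allocation decreased.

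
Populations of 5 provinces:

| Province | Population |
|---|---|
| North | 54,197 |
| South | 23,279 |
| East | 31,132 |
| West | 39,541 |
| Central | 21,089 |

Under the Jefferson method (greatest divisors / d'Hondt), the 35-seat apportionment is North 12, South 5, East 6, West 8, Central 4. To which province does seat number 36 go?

East

Priority for the next seat is population ÷ (current seats + 1).
Priorities: North 4169.000, South 3879.833, East 4447.429, West 4393.444, Central 4217.800.
Highest priority: East.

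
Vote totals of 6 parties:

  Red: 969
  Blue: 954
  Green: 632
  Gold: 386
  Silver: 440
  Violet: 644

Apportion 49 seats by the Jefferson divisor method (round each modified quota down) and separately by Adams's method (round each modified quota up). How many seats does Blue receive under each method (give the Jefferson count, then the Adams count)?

12 and 11

Jefferson: Red 12, Blue 12, Green 8, Gold 4, Silver 5, Violet 8.
Adams: Red 12, Blue 11, Green 8, Gold 5, Silver 5, Violet 8.
Blue gets 12 under Jefferson and 11 under Adams.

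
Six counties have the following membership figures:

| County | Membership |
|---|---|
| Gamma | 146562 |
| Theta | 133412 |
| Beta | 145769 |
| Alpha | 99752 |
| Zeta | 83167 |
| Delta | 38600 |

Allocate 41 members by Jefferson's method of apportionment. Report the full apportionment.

Standard divisor 647262/41 ≈ 15786.878; standard quotas: Gamma 9.284, Theta 8.451, Beta 9.234, Alpha 6.319, Zeta 5.268, Delta 2.445.
Rounding down gives 9, 8, 9, 6, 5, 2 = 39 seats, so the divisor must be adjusted.
With modified divisor 14620: modified quotas Gamma 10.025, Theta 9.125, Beta 9.971, Alpha 6.823, Zeta 5.689, Delta 2.640.
Rounding down: Gamma 10, Theta 9, Beta 9, Alpha 6, Zeta 5, Delta 2 (total 41).

Gamma 10, Theta 9, Beta 9, Alpha 6, Zeta 5, Delta 2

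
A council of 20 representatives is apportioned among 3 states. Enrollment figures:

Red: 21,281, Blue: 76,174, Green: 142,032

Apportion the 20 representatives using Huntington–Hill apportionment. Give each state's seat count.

Red=2; Blue=6; Green=12

With divisor 12058: modified quotas Red 1.765, Blue 6.317, Green 11.779.
Geometric-mean thresholds: Red √(1·2)=1.414, Blue √(6·7)=6.481, Green √(11·12)=11.489.
Each quota rounded against its threshold gives Red 2, Blue 6, Green 12 (total 20).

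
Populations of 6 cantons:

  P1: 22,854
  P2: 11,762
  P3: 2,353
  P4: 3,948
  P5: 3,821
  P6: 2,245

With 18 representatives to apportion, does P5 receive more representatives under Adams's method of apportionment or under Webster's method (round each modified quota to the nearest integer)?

Adams

Adams: P1 8, P2 4, P3 1, P4 2, P5 2, P6 1.
Webster: P1 9, P2 4, P3 1, P4 2, P5 1, P6 1.
P5 gets 2 under Adams and 1 under Webster.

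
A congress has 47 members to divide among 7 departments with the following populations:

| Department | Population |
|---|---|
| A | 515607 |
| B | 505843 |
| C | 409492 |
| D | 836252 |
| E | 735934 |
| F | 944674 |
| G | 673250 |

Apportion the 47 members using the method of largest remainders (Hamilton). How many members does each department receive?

Standard divisor: 4621052 ÷ 47 ≈ 98320.255.
Standard quotas: A 5.2442, B 5.1449, C 4.1649, D 8.5054, E 7.4851, F 9.6081, G 6.8475.
Lower quotas: A 5, B 5, C 4, D 8, E 7, F 9, G 6 (sum 44, leaving 3 seats).
Remainders in descending order: G 0.8475, F 0.6081, D 0.5054, E 0.4851, A 0.2442, C 0.1649, B 0.1449.
The surplus seats go to G, F, D.

A: 5, B: 5, C: 4, D: 9, E: 7, F: 10, G: 7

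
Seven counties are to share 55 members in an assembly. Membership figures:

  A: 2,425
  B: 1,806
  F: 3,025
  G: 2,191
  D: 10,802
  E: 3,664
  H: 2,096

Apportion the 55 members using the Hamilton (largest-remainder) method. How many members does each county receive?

A 5, B 4, F 6, G 5, D 23, E 8, H 4

Total 26009; standard divisor 26009/55 ≈ 472.891.
Standard quotas: A 5.1280, B 3.8191, F 6.3968, G 4.6332, D 22.8425, E 7.7481, H 4.4323.
Lower quotas: A 5, B 3, F 6, G 4, D 22, E 7, H 4 (sum 51, leaving 4 seats).
Remainders in descending order: D 0.8425, B 0.8191, E 0.7481, G 0.6332, H 0.4323, F 0.3968, A 0.1280.
Largest remainders: D, B, E, G receive the extra seats.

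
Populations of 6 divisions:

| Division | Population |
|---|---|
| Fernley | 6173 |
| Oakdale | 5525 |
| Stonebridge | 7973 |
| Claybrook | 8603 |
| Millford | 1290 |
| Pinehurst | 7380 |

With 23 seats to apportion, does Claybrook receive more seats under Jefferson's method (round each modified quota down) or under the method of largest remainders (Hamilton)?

Jefferson: Fernley 4, Oakdale 3, Stonebridge 5, Claybrook 6, Millford 0, Pinehurst 5.
Hamilton: Fernley 4, Oakdale 3, Stonebridge 5, Claybrook 5, Millford 1, Pinehurst 5.
Claybrook gets 6 under Jefferson and 5 under Hamilton.

Jefferson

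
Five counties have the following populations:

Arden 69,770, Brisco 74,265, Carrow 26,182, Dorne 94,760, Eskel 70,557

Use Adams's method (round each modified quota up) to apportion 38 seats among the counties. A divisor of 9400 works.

Arden 8; Brisco 8; Carrow 3; Dorne 11; Eskel 8

With modified divisor 9400: modified quotas Arden 7.422, Brisco 7.901, Carrow 2.785, Dorne 10.081, Eskel 7.506.
Rounding up: Arden 8, Brisco 8, Carrow 3, Dorne 11, Eskel 8 (total 38).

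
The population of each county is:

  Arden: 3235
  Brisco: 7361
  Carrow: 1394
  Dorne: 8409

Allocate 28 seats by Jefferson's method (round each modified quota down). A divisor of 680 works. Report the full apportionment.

With modified divisor 680: modified quotas Arden 4.757, Brisco 10.825, Carrow 2.050, Dorne 12.366.
Rounding down: Arden 4, Brisco 10, Carrow 2, Dorne 12 (total 28).

Arden=4, Brisco=10, Carrow=2, Dorne=12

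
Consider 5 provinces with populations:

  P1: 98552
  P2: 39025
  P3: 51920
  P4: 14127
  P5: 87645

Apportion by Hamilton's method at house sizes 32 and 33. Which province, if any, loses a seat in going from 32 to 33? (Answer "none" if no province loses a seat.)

none

At 32 seats: P1 11, P2 4, P3 6, P4 1, P5 10.
At 33 seats: P1 11, P2 4, P3 6, P4 2, P5 10.
No province's allocation decreased.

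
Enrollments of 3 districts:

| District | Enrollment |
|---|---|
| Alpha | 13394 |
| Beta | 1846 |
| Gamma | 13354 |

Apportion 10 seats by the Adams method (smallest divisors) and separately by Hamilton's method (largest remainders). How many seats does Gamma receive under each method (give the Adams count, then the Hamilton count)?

Adams: Alpha 5, Beta 1, Gamma 4.
Hamilton: Alpha 5, Beta 0, Gamma 5.
Gamma gets 4 under Adams and 5 under Hamilton.

4 and 5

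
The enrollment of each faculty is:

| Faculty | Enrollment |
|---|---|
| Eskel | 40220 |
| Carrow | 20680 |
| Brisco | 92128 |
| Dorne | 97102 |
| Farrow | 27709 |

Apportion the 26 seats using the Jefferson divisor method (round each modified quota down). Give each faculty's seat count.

Standard divisor 277839/26 ≈ 10686.115; standard quotas: Eskel 3.764, Carrow 1.935, Brisco 8.621, Dorne 9.087, Farrow 2.593.
Rounding down gives 3, 1, 8, 9, 2 = 23 seats, so the divisor must be adjusted.
With modified divisor 9900: modified quotas Eskel 4.063, Carrow 2.089, Brisco 9.306, Dorne 9.808, Farrow 2.799.
Rounding down: Eskel 4, Carrow 2, Brisco 9, Dorne 9, Farrow 2 (total 26).

Eskel 4, Carrow 2, Brisco 9, Dorne 9, Farrow 2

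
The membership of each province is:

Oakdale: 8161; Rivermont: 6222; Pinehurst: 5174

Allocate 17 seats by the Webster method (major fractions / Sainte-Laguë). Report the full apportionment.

Oakdale: 7; Rivermont: 5; Pinehurst: 5

Standard divisor 19557/17 ≈ 1150.412; standard quotas: Oakdale 7.094, Rivermont 5.408, Pinehurst 4.498.
Rounding to the nearest integer gives 7, 5, 4 = 16 seats, so the divisor must be adjusted.
With modified divisor 1140: modified quotas Oakdale 7.159, Rivermont 5.458, Pinehurst 4.539.
Rounding to the nearest integer: Oakdale 7, Rivermont 5, Pinehurst 5 (total 17).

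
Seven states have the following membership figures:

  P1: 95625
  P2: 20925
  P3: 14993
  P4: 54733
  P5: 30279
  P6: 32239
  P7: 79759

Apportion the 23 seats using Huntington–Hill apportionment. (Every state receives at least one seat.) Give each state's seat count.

With divisor 14659: modified quotas P1 6.523, P2 1.427, P3 1.023, P4 3.734, P5 2.066, P6 2.199, P7 5.441.
Geometric-mean thresholds: P1 √(6·7)=6.481, P2 √(1·2)=1.414, P3 √(1·2)=1.414, P4 √(3·4)=3.464, P5 √(2·3)=2.449, P6 √(2·3)=2.449, P7 √(5·6)=5.477.
Each quota rounded against its threshold gives P1 7, P2 2, P3 1, P4 4, P5 2, P6 2, P7 5 (total 23).

P1: 7; P2: 2; P3: 1; P4: 4; P5: 2; P6: 2; P7: 5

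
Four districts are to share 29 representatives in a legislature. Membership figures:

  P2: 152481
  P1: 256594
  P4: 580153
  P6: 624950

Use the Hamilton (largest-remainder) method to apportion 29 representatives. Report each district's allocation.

Total 1614178; standard divisor 1614178/29 ≈ 55661.31.
Standard quotas: P2 2.7394, P1 4.6099, P4 10.4229, P6 11.2277.
Lower quotas: P2 2, P1 4, P4 10, P6 11 (sum 27, leaving 2 seats).
Remainders in descending order: P2 0.7394, P1 0.6099, P4 0.4229, P6 0.2277.
Largest remainders: P2, P1 receive the extra seats.

P2 3, P1 5, P4 10, P6 11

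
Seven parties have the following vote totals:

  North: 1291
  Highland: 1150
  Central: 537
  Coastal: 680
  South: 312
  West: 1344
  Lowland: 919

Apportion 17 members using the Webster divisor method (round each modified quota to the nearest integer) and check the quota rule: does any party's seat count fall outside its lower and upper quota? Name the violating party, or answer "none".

none

Standard quotas: North 3.521, Highland 3.137, Central 1.465, Coastal 1.855, South 0.851, West 3.666, Lowland 2.506.
Webster allocation: North 4, Highland 3, Central 1, Coastal 2, South 1, West 4, Lowland 2.
Every allocation lies between the lower and upper quota.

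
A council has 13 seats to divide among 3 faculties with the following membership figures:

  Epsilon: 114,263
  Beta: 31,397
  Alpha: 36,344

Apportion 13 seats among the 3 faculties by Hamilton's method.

Total 182004; standard divisor 182004/13 ≈ 14000.308.
Standard quotas: Epsilon 8.1615, Beta 2.2426, Alpha 2.5959.
Lower quotas: Epsilon 8, Beta 2, Alpha 2 (sum 12, leaving 1 seat).
Remainders in descending order: Alpha 0.5959, Beta 0.2426, Epsilon 0.1615.
Largest remainder: Alpha receives the extra seat.

Epsilon=8; Beta=2; Alpha=3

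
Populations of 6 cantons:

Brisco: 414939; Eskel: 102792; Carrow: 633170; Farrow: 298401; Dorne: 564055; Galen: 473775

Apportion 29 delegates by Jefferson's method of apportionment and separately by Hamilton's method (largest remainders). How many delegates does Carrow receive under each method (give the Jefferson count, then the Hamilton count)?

Jefferson: Brisco 5, Eskel 1, Carrow 8, Farrow 3, Dorne 7, Galen 5.
Hamilton: Brisco 5, Eskel 1, Carrow 7, Farrow 3, Dorne 7, Galen 6.
Carrow gets 8 under Jefferson and 7 under Hamilton.

8 and 7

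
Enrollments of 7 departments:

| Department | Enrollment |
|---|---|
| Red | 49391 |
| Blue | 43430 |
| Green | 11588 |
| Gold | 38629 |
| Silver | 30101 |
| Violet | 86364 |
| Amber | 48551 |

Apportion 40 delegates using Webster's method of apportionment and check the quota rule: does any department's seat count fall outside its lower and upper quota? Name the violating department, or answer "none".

Standard quotas: Red 6.413, Blue 5.639, Green 1.505, Gold 5.016, Silver 3.909, Violet 11.214, Amber 6.304.
Webster allocation: Red 6, Blue 6, Green 2, Gold 5, Silver 4, Violet 11, Amber 6.
Every allocation lies between the lower and upper quota.

none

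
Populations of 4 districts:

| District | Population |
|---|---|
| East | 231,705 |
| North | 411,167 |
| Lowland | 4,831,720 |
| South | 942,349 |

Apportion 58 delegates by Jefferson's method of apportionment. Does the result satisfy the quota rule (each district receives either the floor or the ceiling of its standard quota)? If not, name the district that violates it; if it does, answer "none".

Standard quotas: East 2.094, North 3.716, Lowland 43.672, South 8.517.
Jefferson allocation: East 2, North 3, Lowland 45, South 8.
Lowland has quota 43.672 (lower 43, upper 44) but receives 45 — outside the quota interval.

Lowland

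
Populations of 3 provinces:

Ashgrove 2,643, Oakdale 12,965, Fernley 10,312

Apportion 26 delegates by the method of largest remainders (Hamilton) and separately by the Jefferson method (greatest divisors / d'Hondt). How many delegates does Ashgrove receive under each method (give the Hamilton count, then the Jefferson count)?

Hamilton: Ashgrove 3, Oakdale 13, Fernley 10.
Jefferson: Ashgrove 2, Oakdale 13, Fernley 11.
Ashgrove gets 3 under Hamilton and 2 under Jefferson.

3 and 2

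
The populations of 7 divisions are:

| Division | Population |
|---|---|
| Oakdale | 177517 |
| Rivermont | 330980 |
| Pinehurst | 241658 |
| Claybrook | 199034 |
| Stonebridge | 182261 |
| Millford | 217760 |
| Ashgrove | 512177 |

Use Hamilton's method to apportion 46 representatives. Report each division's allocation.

Oakdale=4, Rivermont=8, Pinehurst=6, Claybrook=5, Stonebridge=5, Millford=5, Ashgrove=13

Total 1861387; standard divisor 1861387/46 ≈ 40464.935.
Standard quotas: Oakdale 4.3869, Rivermont 8.1794, Pinehurst 5.9720, Claybrook 4.9187, Stonebridge 4.5042, Millford 5.3814, Ashgrove 12.6573.
Lower quotas: Oakdale 4, Rivermont 8, Pinehurst 5, Claybrook 4, Stonebridge 4, Millford 5, Ashgrove 12 (sum 42, leaving 4 seats).
Remainders in descending order: Pinehurst 0.9720, Claybrook 0.9187, Ashgrove 0.6573, Stonebridge 0.5042, Oakdale 0.3869, Millford 0.3814, Rivermont 0.1794.
Largest remainders: Pinehurst, Claybrook, Ashgrove, Stonebridge receive the extra seats.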